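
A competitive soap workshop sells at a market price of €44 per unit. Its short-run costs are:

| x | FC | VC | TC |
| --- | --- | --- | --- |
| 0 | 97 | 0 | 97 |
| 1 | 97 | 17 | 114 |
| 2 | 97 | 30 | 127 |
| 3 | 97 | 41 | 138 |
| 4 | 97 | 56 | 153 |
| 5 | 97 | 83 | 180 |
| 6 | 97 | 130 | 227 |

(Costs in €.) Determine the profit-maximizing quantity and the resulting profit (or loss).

x = 5; profit = €40

Compute π = P·x − TC at each output: x=0: -97; x=1: -70; x=2: -39; x=3: -6; x=4: 23; x=5: 40; x=6: 37.
Profit is maximized at x = 5. AVC there is 83/5 = €16.60 ≤ P, so producing beats shutting down (which would give -€97).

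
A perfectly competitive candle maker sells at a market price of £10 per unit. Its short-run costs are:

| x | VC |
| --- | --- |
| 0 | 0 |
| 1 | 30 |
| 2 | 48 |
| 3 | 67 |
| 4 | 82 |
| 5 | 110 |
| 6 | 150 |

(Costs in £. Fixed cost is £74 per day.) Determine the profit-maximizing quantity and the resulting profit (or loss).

Profit at each row (π = 10x − TC): x=0: -74; x=1: -94; x=2: -102; x=3: -111; x=4: -116; x=5: -134; x=6: -164.
Profit is highest at x = 0. Equivalently, the lowest AVC in the table is 82/4 ≈ £20.50 at x = 4, and P = £10 falls below it — price never covers variable cost, so the firm shuts down and loses only its fixed cost.

x = 0 (shut down); profit = -£74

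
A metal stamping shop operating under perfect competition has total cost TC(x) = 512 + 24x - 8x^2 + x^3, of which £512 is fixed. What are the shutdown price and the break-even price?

Shutdown price = min AVC. AVC = 24 - 8x + x^2, with vertex at x = 4 and minimum £8.
ATC = 512/x + 24 - 8x + x^2. Setting dATC/dx = −512/x^2 − 8 + 2x = 0 gives x = 8 (since 2·8^3 − 8·8^2 = 512).
min ATC = 512/8 + 24 − 8·8 + 8^2 = £88. That is the break-even price.
Between these two prices the firm operates at a loss; above £88 it earns a profit.

Shutdown price = £8; break-even price = £88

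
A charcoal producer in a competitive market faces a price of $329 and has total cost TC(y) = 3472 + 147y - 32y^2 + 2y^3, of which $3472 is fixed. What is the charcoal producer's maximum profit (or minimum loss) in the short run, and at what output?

Profit = -$92 at y = 13

AVC = 147 - 32y + 2y^2; min AVC = $19 at y = 8. Since P = $329 ≥ min AVC, the firm produces.
With MC = 147 - 64y + 6y^2, P = MC on the upward-sloping part at y* = 13.
TR = 329·13 = 4277. TC = 3472 + 897 = 4369. Profit = 4277 − 4369 = -$92.
Shutting down would mean losing the fixed cost of $3472, so operating at a loss of $92 is better by $3380.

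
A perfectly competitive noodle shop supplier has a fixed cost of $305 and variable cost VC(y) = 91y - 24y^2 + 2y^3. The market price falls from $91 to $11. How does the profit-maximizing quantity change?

Output falls from 8 to 0 (the firm shuts down)

MC = 91 - 48y + 6y^2; the shutdown threshold is min AVC = $19 (at y = 6).
At P = $91 ≥ min AVC, set P = MC on the rising branch: y = 8.
At P = $11 < min AVC = $19, price no longer covers variable cost at any output, so the firm shuts down: y = 0.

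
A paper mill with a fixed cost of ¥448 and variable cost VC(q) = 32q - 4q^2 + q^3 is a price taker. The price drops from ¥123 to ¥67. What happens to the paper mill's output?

AVC = 32 - 4q + q^2, minimized at q = 2 where min AVC = ¥28. MC = 32 - 8q + 3q^2.
With P = ¥123 above the shutdown price, P = MC gives q = 7.
At P = ¥67 ≥ min AVC, set P = MC: q = 5. The firm stays open but cuts output.

Output falls from 7 to 5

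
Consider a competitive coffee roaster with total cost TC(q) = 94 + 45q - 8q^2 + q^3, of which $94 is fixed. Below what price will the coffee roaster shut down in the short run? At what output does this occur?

The shutdown price is the minimum of AVC. VC = 45q - 8q^2 + q^3, so AVC = 45 - 8q + q^2.
At the minimum of AVC, MC = AVC. MC = 45 - 16q + 3q^2; setting MC = AVC gives 2q^2 - 8q = 0, so q = 4. min AVC = 29.
The firm shuts down for any P below $29.

$29 per unit, at q = 4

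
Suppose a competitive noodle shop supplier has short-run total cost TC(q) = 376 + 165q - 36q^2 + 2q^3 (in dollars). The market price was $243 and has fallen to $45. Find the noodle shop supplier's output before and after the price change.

Output falls from 13 to 10

AVC = 165 - 36q + 2q^2, minimized at q = 9 where min AVC = $3. MC = 165 - 72q + 6q^2.
At P = $243 ≥ min AVC, set P = MC on the rising branch: q = 13.
At P = $45 ≥ min AVC, set P = MC: q = 10. The firm stays open but cuts output.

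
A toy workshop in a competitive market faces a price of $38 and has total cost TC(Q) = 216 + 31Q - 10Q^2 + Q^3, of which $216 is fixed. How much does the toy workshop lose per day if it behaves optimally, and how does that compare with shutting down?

Profit = -$20 at Q = 7

AVC = 31 - 10Q + Q^2 has its minimum $6 at Q = 5; price $38 clears that bar, so the firm operates.
MC = 31 - 20Q + 3Q^2. Setting P = MC and taking the root on the rising branch gives Q* = 7.
TR = 38·7 = 266. TC = 216 + 70 = 286. Profit = 266 − 286 = -$20.
Shutting down would mean losing the fixed cost of $216, so operating at a loss of $20 is better by $196.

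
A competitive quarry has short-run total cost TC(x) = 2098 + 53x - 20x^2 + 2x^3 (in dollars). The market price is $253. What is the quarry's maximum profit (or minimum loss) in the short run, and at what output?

AVC = 53 - 20x + 2x^2 has its minimum $3 at x = 5; price $253 clears that bar, so the firm operates.
MC = 53 - 40x + 6x^2. Setting P = MC and taking the root on the rising branch gives x* = 10.
TR = 253·10 = 2530. TC = 2098 + 530 = 2628. Profit = 2530 − 2628 = -$98.
That loss of $98 beats the $2098 the firm would lose by shutting down; producing recovers $2000 of fixed cost.

Profit = -$98 at x = 10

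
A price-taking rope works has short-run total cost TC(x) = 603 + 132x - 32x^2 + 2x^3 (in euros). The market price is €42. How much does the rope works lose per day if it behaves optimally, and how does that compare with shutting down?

Profit = -€279 at x = 9

AVC = 132 - 32x + 2x^2; min AVC = €4 at x = 8. Since P = €42 ≥ min AVC, the firm produces.
With MC = 132 - 64x + 6x^2, P = MC on the upward-sloping part at x* = 9.
TR = 42·9 = 378. TC = 603 + 54 = 657. Profit = 378 − 657 = -€279.
Shutting down would mean losing the fixed cost of €603, so operating at a loss of €279 is better by €324.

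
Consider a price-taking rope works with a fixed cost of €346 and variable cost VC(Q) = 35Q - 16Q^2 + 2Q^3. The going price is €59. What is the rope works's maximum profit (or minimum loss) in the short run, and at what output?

Profit = -€58 at Q = 6

AVC = 35 - 16Q + 2Q^2 has its minimum €3 at Q = 4; price €59 clears that bar, so the firm operates.
MC = 35 - 32Q + 6Q^2. Setting P = MC and taking the root on the rising branch gives Q* = 6.
TR = 59·6 = 354. TC = 346 + 66 = 412. Profit = 354 − 412 = -€58.
Shutting down would mean losing the fixed cost of €346, so operating at a loss of €58 is better by €288.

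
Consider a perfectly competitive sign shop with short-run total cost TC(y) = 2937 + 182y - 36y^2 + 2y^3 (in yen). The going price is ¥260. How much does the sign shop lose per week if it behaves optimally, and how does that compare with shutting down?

Profit = -¥233 at y = 13

AVC = 182 - 36y + 2y^2; min AVC = ¥20 at y = 9. Since P = ¥260 ≥ min AVC, the firm produces.
MC = 182 - 72y + 6y^2. Setting P = MC and taking the root on the rising branch gives y* = 13.
TR = 260·13 = 3380. TC = 2937 + 676 = 3613. Profit = 3380 − 3613 = -¥233.
By producing, the firm covers all variable cost plus ¥2704 of fixed cost; shutting down would lose the full ¥2937.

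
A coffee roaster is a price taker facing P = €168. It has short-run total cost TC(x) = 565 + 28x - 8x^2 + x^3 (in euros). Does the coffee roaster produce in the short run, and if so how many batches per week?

Produce at x = 10

Strip out fixed cost: VC = 28x - 8x^2 + x^3. Then AVC = 28 - 8x + x^2 and MC = 28 - 16x + 3x^2.
The AVC parabola has its vertex at x = 8/2 = 4, where AVC = 28 - 8·4 + 4^2 = €12.
P = €168 exceeds min AVC = €12, so the firm stays open.
P = MC gives -140 - 16x + 3x^2 = 0, with roots -14/3 and 10. Take the larger (rising MC): x* = 10.
Check: AVC at x = 10 is €48 ≤ P, so revenue covers variable cost.
Profit = P·x − TC = 168·10 − 1045 = €635.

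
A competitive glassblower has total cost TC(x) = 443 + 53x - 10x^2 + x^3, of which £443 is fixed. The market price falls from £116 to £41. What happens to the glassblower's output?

MC = 53 - 20x + 3x^2; the shutdown threshold is min AVC = £28 (at x = 5).
With P = £116 above the shutdown price, P = MC gives x = 9.
At P = £41 ≥ min AVC, set P = MC: x = 6. The firm stays open but cuts output.

Output falls from 9 to 6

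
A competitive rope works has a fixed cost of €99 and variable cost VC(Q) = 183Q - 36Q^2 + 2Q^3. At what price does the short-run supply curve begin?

The shutdown price is the minimum of AVC. VC = 183Q - 36Q^2 + 2Q^3, so AVC = 183 - 36Q + 2Q^2.
At the minimum of AVC, MC = AVC. MC = 183 - 72Q + 6Q^2; setting MC = AVC gives 4Q^2 - 36Q = 0, so Q = 9. min AVC = 21.
So the shutdown price is €21.

€21 per unit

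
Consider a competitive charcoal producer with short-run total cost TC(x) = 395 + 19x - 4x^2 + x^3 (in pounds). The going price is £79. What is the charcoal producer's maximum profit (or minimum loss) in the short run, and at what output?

Profit = -£107 at x = 6

AVC = 19 - 4x + x^2; min AVC = £15 at x = 2. Since P = £79 ≥ min AVC, the firm produces.
With MC = 19 - 8x + 3x^2, P = MC on the upward-sloping part at x* = 6.
TR = 79·6 = 474. TC = 395 + 186 = 581. Profit = 474 − 581 = -£107.
That loss of £107 beats the £395 the firm would lose by shutting down; producing recovers £288 of fixed cost.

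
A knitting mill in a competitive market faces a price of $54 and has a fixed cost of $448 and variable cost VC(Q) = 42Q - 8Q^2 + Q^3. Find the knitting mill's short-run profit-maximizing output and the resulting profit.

AVC = 42 - 8Q + Q^2 has its minimum $26 at Q = 4; price $54 clears that bar, so the firm operates.
MC = 42 - 16Q + 3Q^2. Setting P = MC and taking the root on the rising branch gives Q* = 6.
TR = 54·6 = 324. TC = 448 + 180 = 628. Profit = 324 − 628 = -$304.
That loss of $304 beats the $448 the firm would lose by shutting down; producing recovers $144 of fixed cost.

Profit = -$304 at Q = 6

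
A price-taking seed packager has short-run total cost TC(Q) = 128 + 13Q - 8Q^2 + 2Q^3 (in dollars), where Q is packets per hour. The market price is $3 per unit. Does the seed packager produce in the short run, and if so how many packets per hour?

Shut down

From TC, MC = TC'(Q) = 13 - 16Q + 6Q^2 and AVC = VC/Q = 13 - 8Q + 2Q^2.
AVC is minimized where dAVC/dQ = -8 + 4Q = 0, at Q = 2; min AVC = 13 - 8·2 + 2·2^2 = $5.
Since P = $3 < min AVC = $5, price fails to cover variable cost at any output.
Shutting down limits the loss to fixed cost, $128.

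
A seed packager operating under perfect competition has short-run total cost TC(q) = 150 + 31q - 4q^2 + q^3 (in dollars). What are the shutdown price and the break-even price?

Shutdown price = min AVC. AVC = 31 - 4q + q^2, with vertex at q = 2 and minimum $27.
ATC = 150/q + 31 - 4q + q^2. Setting dATC/dq = −150/q^2 − 4 + 2q = 0 gives q = 5 (since 2·5^3 − 4·5^2 = 150).
min ATC = 150/5 + 31 − 4·5 + 5^2 = $66. That is the break-even price.
Between these two prices the firm operates at a loss; above $66 it earns a profit.

Shutdown price = $27; break-even price = $66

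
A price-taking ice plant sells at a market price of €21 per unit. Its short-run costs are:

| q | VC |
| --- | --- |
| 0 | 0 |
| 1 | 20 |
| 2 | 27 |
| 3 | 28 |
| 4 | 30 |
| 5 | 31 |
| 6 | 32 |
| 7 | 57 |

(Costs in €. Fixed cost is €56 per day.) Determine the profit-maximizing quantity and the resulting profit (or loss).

q = 6; profit = €38

Compute π = P·q − TC at each output: q=0: -56; q=1: -55; q=2: -41; q=3: -21; q=4: -2; q=5: 18; q=6: 38; q=7: 34.
Profit is maximized at q = 6. AVC there is 32/6 = €5.33 ≤ P, so producing beats shutting down (which would give -€56).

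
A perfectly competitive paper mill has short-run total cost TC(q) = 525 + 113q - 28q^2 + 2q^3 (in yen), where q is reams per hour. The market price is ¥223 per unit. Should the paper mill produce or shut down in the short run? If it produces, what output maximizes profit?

Variable cost is VC = 113q - 28q^2 + 2q^3, so AVC = VC/q = 113 - 28q + 2q^2 and MC = dTC/dq = 113 - 56q + 6q^2.
The AVC parabola has its vertex at q = 28/4 = 7, where AVC = 113 - 28·7 + 2·7^2 = ¥15.
Because ¥223 ≥ ¥15, revenue can cover variable cost; the firm operates.
Solving P = MC: -110 - 56q + 6q^2 = 0 ⇒ q = -5/3 or 11. On the upward-sloping branch, q* = 11.
Check: AVC at q = 11 is ¥47 ≤ P, so revenue covers variable cost.
Profit = P·q − TC = 223·11 − 1042 = ¥1411.

Produce at q = 11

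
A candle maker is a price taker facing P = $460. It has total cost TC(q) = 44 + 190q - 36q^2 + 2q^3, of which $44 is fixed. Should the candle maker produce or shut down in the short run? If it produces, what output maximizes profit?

From TC, MC = TC'(q) = 190 - 72q + 6q^2 and AVC = VC/q = 190 - 36q + 2q^2.
AVC is minimized where dAVC/dq = -36 + 4q = 0, at q = 9; min AVC = 190 - 36·9 + 2·9^2 = $28.
P = $460 exceeds min AVC = $28, so the firm stays open.
Set P = MC: 460 = 190 - 72q + 6q^2 → -270 - 72q + 6q^2 = 0. The roots are q = -3 and q = 15; the profit-maximizing output is on the rising part of MC, so q* = 15.
Check: AVC at q = 15 is $100 ≤ P, so revenue covers variable cost.
Profit = P·q − TC = 460·15 − 1544 = $5356.

Produce at q = 15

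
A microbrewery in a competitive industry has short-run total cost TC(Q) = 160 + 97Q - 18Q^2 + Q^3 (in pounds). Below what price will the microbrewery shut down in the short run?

£16 per unit

The shutdown price is the minimum of AVC. VC = 97Q - 18Q^2 + Q^3, so AVC = 97 - 18Q + Q^2.
At the minimum of AVC, MC = AVC. MC = 97 - 36Q + 3Q^2; setting MC = AVC gives 2Q^2 - 18Q = 0, so Q = 9. min AVC = 16.
For P < £16 the firm produces nothing.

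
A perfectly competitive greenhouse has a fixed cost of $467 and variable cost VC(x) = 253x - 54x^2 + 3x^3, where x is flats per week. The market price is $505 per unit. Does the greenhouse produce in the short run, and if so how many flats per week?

From TC, MC = TC'(x) = 253 - 108x + 9x^2 and AVC = VC/x = 253 - 54x + 3x^2.
AVC is minimized where dAVC/dx = -54 + 6x = 0, at x = 9; min AVC = 253 - 54·9 + 3·9^2 = $10.
Because $505 ≥ $10, revenue can cover variable cost; the firm operates.
P = MC gives -252 - 108x + 9x^2 = 0, with roots -2 and 14. Take the larger (rising MC): x* = 14.
Check: AVC at x = 14 is $85 ≤ P, so revenue covers variable cost.
Profit = P·x − TC = 505·14 − 1657 = $5413.

Produce at x = 14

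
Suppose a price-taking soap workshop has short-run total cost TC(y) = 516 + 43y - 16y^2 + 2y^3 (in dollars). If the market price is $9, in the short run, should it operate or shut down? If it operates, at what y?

Strip out fixed cost: VC = 43y - 16y^2 + 2y^3. Then AVC = 43 - 16y + 2y^2 and MC = 43 - 32y + 6y^2.
AVC hits its minimum where MC = AVC, at y = 4, giving min AVC = 43 - 16·4 + 2·4^2 = $11.
With P < min AVC ($9 < $11), every unit sold adds to the loss.
Best response: produce nothing and absorb the $516 fixed cost.

Shut down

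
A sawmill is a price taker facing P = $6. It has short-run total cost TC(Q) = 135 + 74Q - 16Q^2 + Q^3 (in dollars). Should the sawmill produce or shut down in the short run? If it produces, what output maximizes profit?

Strip out fixed cost: VC = 74Q - 16Q^2 + Q^3. Then AVC = 74 - 16Q + Q^2 and MC = 74 - 32Q + 3Q^2.
The AVC parabola has its vertex at Q = 16/2 = 8, where AVC = 74 - 16·8 + 8^2 = $10.
Since P = $6 < min AVC = $10, price fails to cover variable cost at any output.
Best response: produce nothing and absorb the $135 fixed cost.

Shut down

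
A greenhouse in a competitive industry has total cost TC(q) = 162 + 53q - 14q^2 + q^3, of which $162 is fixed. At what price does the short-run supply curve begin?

The shutdown price is the minimum of AVC. VC = 53q - 14q^2 + q^3, so AVC = 53 - 14q + q^2.
dAVC/dq = -14 + 2q = 0 gives q = 7. min AVC = 53 - 14·7 + 7^2 = 4.
For P < $4 the firm produces nothing.

$4 per unit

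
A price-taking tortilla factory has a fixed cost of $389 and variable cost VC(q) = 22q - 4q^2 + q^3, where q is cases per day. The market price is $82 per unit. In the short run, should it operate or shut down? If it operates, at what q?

Produce at q = 6

Strip out fixed cost: VC = 22q - 4q^2 + q^3. Then AVC = 22 - 4q + q^2 and MC = 22 - 8q + 3q^2.
AVC hits its minimum where MC = AVC, at q = 2, giving min AVC = 22 - 4·2 + 2^2 = $18.
P = $82 exceeds min AVC = $18, so the firm stays open.
Set P = MC: 82 = 22 - 8q + 3q^2 → -60 - 8q + 3q^2 = 0. The roots are q = -10/3 and q = 6; the profit-maximizing output is on the rising part of MC, so q* = 6.
Check: AVC at q = 6 is $34 ≤ P, so revenue covers variable cost.
Profit = P·q − TC = 82·6 − 593 = -$101, a loss, but smaller than the $389 fixed cost the firm would lose by shutting down.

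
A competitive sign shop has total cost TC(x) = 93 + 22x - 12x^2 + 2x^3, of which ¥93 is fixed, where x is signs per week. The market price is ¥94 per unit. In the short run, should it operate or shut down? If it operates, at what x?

Produce at x = 6

Variable cost is VC = 22x - 12x^2 + 2x^3, so AVC = VC/x = 22 - 12x + 2x^2 and MC = dTC/dx = 22 - 24x + 6x^2.
AVC is minimized where dAVC/dx = -12 + 4x = 0, at x = 3; min AVC = 22 - 12·3 + 2·3^2 = ¥4.
Since P = ¥94 ≥ min AVC = ¥4, price covers variable cost and the firm should produce.
P = MC gives -72 - 24x + 6x^2 = 0, with roots -2 and 6. Take the larger (rising MC): x* = 6.
Check: AVC at x = 6 is ¥22 ≤ P, so revenue covers variable cost.
Profit = P·x − TC = 94·6 − 225 = ¥339.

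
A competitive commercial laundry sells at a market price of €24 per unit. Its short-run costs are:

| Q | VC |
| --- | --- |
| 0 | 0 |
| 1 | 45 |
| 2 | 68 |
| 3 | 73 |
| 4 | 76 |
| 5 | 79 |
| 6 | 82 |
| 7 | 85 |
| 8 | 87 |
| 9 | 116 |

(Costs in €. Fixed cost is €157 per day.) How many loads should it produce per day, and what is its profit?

Q = 8; profit = -€52

Profit at each row (π = 24Q − TC): Q=0: -157; Q=1: -178; Q=2: -177; Q=3: -158; Q=4: -137; Q=5: -116; Q=6: -95; Q=7: -74; Q=8: -52; Q=9: -57.
Profit is maximized at Q = 8. AVC there is 87/8 = €10.88 ≤ P, so producing beats shutting down (which would give -€157).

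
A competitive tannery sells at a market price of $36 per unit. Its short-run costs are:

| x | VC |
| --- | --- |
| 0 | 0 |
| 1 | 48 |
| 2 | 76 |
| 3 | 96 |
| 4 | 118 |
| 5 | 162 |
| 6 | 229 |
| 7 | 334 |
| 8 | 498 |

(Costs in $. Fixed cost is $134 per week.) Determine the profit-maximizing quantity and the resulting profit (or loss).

Tabulate TR − TC: x=0: -134; x=1: -146; x=2: -138; x=3: -122; x=4: -108; x=5: -116; x=6: -147; x=7: -216; x=8: -344.
Profit is maximized at x = 4. AVC there is 118/4 = $29.50 ≤ P, so producing beats shutting down (which would give -$134).

x = 4; profit = -$108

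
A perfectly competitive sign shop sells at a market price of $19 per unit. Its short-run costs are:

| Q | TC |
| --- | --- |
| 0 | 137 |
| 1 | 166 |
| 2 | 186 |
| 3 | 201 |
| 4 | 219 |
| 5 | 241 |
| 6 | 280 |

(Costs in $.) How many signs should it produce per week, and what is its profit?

Q = 0 (shut down); profit = -$137

Profit at each row (π = 19Q − TC): Q=0: -137; Q=1: -147; Q=2: -148; Q=3: -144; Q=4: -143; Q=5: -146; Q=6: -166.
Profit is highest at Q = 0. Equivalently, the lowest AVC in the table is 82/4 ≈ $20.50 at Q = 4, and P = $19 falls below it — price never covers variable cost, so the firm shuts down and loses only its fixed cost.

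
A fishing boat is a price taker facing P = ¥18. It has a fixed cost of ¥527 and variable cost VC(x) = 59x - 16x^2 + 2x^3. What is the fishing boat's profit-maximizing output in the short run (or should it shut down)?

From TC, MC = TC'(x) = 59 - 32x + 6x^2 and AVC = VC/x = 59 - 16x + 2x^2.
AVC is minimized where dAVC/dx = -16 + 4x = 0, at x = 4; min AVC = 59 - 16·4 + 2·4^2 = ¥27.
With P < min AVC (¥18 < ¥27), every unit sold adds to the loss.
Shutting down limits the loss to fixed cost, ¥527.

Shut down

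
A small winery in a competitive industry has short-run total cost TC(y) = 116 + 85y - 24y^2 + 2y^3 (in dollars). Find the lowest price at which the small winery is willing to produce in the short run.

$13 per unit

The shutdown price is the minimum of AVC. VC = 85y - 24y^2 + 2y^3, so AVC = 85 - 24y + 2y^2.
dAVC/dy = -24 + 4y = 0 gives y = 6. min AVC = 85 - 24·6 + 2·6^2 = 13.
The firm shuts down for any P below $13.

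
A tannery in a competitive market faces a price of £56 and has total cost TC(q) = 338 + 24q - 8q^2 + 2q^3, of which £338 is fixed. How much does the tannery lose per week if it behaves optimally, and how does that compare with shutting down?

AVC = 24 - 8q + 2q^2; min AVC = £16 at q = 2. Since P = £56 ≥ min AVC, the firm produces.
MC = 24 - 16q + 6q^2. Setting P = MC and taking the root on the rising branch gives q* = 4.
TR = 56·4 = 224. TC = 338 + 96 = 434. Profit = 224 − 434 = -£210.
By producing, the firm covers all variable cost plus £128 of fixed cost; shutting down would lose the full £338.

Profit = -£210 at q = 4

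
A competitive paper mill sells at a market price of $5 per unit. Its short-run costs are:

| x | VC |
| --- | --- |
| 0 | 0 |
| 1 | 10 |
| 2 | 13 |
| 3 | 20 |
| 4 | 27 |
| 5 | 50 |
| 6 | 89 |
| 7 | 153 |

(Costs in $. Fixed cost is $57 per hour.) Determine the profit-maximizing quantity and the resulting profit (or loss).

x = 0 (shut down); profit = -$57

Compute π = P·x − TC at each output: x=0: -57; x=1: -62; x=2: -60; x=3: -62; x=4: -64; x=5: -82; x=6: -116; x=7: -175.
Profit is highest at x = 0. Equivalently, the lowest AVC in the table is 13/2 ≈ $6.50 at x = 2, and P = $5 falls below it — price never covers variable cost, so the firm shuts down and loses only its fixed cost.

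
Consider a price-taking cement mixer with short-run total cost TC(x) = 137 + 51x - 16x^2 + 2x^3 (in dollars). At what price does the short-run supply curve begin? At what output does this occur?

The firm shuts down when price falls below the minimum of average variable cost. AVC = VC/x = 51 - 16x + 2x^2.
At the minimum of AVC, MC = AVC. MC = 51 - 32x + 6x^2; setting MC = AVC gives 4x^2 - 16x = 0, so x = 4. min AVC = 19.
For P < $19 the firm produces nothing.

$19 per unit, at x = 4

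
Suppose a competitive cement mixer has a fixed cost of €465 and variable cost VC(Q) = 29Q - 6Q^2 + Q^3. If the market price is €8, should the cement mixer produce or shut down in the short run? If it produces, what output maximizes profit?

Strip out fixed cost: VC = 29Q - 6Q^2 + Q^3. Then AVC = 29 - 6Q + Q^2 and MC = 29 - 12Q + 3Q^2.
The AVC parabola has its vertex at Q = 6/2 = 3, where AVC = 29 - 6·3 + 3^2 = €20.
P = €8 lies below min AVC = €20; no output level covers variable cost.
Shutting down limits the loss to fixed cost, €465.

Shut down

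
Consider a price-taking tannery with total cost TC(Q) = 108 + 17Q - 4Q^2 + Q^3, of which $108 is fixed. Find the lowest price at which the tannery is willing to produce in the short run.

$13 per unit

The firm shuts down when price falls below the minimum of average variable cost. AVC = VC/Q = 17 - 4Q + Q^2.
At the minimum of AVC, MC = AVC. MC = 17 - 8Q + 3Q^2; setting MC = AVC gives 2Q^2 - 4Q = 0, so Q = 2. min AVC = 13.
For P < $13 the firm produces nothing.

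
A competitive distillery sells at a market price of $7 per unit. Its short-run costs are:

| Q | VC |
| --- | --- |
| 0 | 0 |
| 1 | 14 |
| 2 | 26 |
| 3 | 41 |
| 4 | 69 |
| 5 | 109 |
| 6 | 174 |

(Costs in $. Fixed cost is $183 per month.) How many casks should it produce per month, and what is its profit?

Q = 0 (shut down); profit = -$183

Tabulate TR − TC: Q=0: -183; Q=1: -190; Q=2: -195; Q=3: -203; Q=4: -224; Q=5: -257; Q=6: -315.
Profit is highest at Q = 0. Equivalently, the lowest AVC in the table is 26/2 ≈ $13 at Q = 2, and P = $7 falls below it — price never covers variable cost, so the firm shuts down and loses only its fixed cost.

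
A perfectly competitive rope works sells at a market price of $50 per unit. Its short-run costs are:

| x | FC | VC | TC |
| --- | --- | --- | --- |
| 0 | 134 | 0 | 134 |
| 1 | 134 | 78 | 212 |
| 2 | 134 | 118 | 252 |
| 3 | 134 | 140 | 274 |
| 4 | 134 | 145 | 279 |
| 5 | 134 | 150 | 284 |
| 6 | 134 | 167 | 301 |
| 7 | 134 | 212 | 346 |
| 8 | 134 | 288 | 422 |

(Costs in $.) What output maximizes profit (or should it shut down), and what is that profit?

Compute π = P·x − TC at each output: x=0: -134; x=1: -162; x=2: -152; x=3: -124; x=4: -79; x=5: -34; x=6: -1; x=7: 4; x=8: -22.
Profit is maximized at x = 7. AVC there is 212/7 = $30.29 ≤ P, so producing beats shutting down (which would give -$134).

x = 7; profit = $4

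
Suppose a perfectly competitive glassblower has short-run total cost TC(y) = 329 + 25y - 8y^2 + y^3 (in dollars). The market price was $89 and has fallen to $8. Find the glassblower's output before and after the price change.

MC = 25 - 16y + 3y^2; the shutdown threshold is min AVC = $9 (at y = 4).
At P = $89 ≥ min AVC, set P = MC on the rising branch: y = 8.
At P = $8 < min AVC = $9, price no longer covers variable cost at any output, so the firm shuts down: y = 0.

Output falls from 8 to 0 (the firm shuts down)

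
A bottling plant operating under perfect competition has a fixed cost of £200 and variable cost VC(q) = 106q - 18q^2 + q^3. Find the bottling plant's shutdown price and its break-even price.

Shutdown price = £25; break-even price = £46

AVC = 106 - 18q + q^2; minimized at q = 9, giving min AVC = £25. That is the shutdown price.
ATC = 200/q + 106 - 18q + q^2. Setting dATC/dq = −200/q^2 − 18 + 2q = 0 gives q = 10 (since 2·10^3 − 18·10^2 = 200).
min ATC = 200/10 + 106 − 18·10 + 10^2 = £46. That is the break-even price.
For £25 ≤ P < £46 the firm produces at a loss; below £25 it shuts down.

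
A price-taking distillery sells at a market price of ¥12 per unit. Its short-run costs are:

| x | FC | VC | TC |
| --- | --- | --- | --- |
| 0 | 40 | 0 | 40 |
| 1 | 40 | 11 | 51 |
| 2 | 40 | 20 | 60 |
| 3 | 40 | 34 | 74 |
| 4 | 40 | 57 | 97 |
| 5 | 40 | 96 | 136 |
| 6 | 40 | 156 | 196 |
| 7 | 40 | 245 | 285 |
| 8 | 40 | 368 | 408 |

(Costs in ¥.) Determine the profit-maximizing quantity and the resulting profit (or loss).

x = 2; profit = -¥36

Tabulate TR − TC: x=0: -40; x=1: -39; x=2: -36; x=3: -38; x=4: -49; x=5: -76; x=6: -124; x=7: -201; x=8: -312.
Profit is maximized at x = 2. AVC there is 20/2 = ¥10 ≤ P, so producing beats shutting down (which would give -¥40).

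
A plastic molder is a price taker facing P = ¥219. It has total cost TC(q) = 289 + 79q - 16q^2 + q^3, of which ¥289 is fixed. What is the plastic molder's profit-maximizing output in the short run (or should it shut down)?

Strip out fixed cost: VC = 79q - 16q^2 + q^3. Then AVC = 79 - 16q + q^2 and MC = 79 - 32q + 3q^2.
The AVC parabola has its vertex at q = 16/2 = 8, where AVC = 79 - 16·8 + 8^2 = ¥15.
Since P = ¥219 ≥ min AVC = ¥15, price covers variable cost and the firm should produce.
Set P = MC: 219 = 79 - 32q + 3q^2 → -140 - 32q + 3q^2 = 0. The roots are q = -10/3 and q = 14; the profit-maximizing output is on the rising part of MC, so q* = 14.
Check: AVC at q = 14 is ¥51 ≤ P, so revenue covers variable cost.
Profit = P·q − TC = 219·14 − 1003 = ¥2063.

Produce at q = 14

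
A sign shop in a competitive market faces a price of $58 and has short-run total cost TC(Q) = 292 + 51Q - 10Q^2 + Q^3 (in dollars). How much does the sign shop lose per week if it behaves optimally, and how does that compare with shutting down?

AVC = 51 - 10Q + Q^2; min AVC = $26 at Q = 5. Since P = $58 ≥ min AVC, the firm produces.
MC = 51 - 20Q + 3Q^2. Setting P = MC and taking the root on the rising branch gives Q* = 7.
TR = 58·7 = 406. TC = 292 + 210 = 502. Profit = 406 − 502 = -$96.
By producing, the firm covers all variable cost plus $196 of fixed cost; shutting down would lose the full $292.

Profit = -$96 at Q = 7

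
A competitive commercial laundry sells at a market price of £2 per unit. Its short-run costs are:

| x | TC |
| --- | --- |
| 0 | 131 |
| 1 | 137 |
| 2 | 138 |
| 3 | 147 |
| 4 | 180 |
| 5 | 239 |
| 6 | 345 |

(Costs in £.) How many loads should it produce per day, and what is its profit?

x = 0 (shut down); profit = -£131

Tabulate TR − TC: x=0: -131; x=1: -135; x=2: -134; x=3: -141; x=4: -172; x=5: -229; x=6: -333.
Profit is highest at x = 0. Equivalently, the lowest AVC in the table is 7/2 ≈ £3.50 at x = 2, and P = £2 falls below it — price never covers variable cost, so the firm shuts down and loses only its fixed cost.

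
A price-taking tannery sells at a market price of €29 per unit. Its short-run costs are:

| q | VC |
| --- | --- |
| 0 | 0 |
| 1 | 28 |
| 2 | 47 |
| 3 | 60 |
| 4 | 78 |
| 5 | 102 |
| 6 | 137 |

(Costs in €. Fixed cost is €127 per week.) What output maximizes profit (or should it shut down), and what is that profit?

Profit at each row (π = 29q − TC): q=0: -127; q=1: -126; q=2: -116; q=3: -100; q=4: -89; q=5: -84; q=6: -90.
Profit is maximized at q = 5. AVC there is 102/5 = €20.40 ≤ P, so producing beats shutting down (which would give -€127).

q = 5; profit = -€84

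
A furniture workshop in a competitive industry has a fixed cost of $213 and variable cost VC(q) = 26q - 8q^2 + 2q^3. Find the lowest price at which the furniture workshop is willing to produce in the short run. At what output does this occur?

The firm shuts down when price falls below the minimum of average variable cost. AVC = VC/q = 26 - 8q + 2q^2.
dAVC/dq = -8 + 4q = 0 gives q = 2. min AVC = 26 - 8·2 + 2·2^2 = 18.
The firm shuts down for any P below $18.

$18 per unit, at q = 2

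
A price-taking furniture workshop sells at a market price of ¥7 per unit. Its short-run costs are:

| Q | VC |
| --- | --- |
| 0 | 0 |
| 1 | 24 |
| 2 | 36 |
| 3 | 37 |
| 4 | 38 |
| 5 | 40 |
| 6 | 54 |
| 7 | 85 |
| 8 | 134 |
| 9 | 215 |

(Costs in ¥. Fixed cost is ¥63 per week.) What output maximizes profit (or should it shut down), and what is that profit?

Compute π = P·Q − TC at each output: Q=0: -63; Q=1: -80; Q=2: -85; Q=3: -79; Q=4: -73; Q=5: -68; Q=6: -75; Q=7: -99; Q=8: -141; Q=9: -215.
Profit is highest at Q = 0. Equivalently, the lowest AVC in the table is 40/5 ≈ ¥8 at Q = 5, and P = ¥7 falls below it — price never covers variable cost, so the firm shuts down and loses only its fixed cost.

Q = 0 (shut down); profit = -¥63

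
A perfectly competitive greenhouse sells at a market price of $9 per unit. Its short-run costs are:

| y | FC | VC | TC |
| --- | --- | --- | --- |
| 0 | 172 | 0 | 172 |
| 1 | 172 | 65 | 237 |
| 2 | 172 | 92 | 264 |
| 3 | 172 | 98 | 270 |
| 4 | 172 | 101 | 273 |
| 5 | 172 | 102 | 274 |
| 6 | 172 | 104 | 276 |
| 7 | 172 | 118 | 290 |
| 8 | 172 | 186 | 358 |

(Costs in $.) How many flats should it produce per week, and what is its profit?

y = 0 (shut down); profit = -$172

Tabulate TR − TC: y=0: -172; y=1: -228; y=2: -246; y=3: -243; y=4: -237; y=5: -229; y=6: -222; y=7: -227; y=8: -286.
Profit is highest at y = 0. Equivalently, the lowest AVC in the table is 118/7 ≈ $16.86 at y = 7, and P = $9 falls below it — price never covers variable cost, so the firm shuts down and loses only its fixed cost.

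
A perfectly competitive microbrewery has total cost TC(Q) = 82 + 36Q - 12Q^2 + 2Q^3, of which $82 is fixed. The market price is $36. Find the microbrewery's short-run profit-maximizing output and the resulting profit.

AVC = 36 - 12Q + 2Q^2 has its minimum $18 at Q = 3; price $36 clears that bar, so the firm operates.
MC = 36 - 24Q + 6Q^2. Setting P = MC and taking the root on the rising branch gives Q* = 4.
TR = 36·4 = 144. TC = 82 + 80 = 162. Profit = 144 − 162 = -$18.
Shutting down would mean losing the fixed cost of $82, so operating at a loss of $18 is better by $64.

Profit = -$18 at Q = 4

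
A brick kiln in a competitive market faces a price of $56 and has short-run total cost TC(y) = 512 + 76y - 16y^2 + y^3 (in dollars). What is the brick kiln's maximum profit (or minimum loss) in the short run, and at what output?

Profit = -$112 at y = 10

AVC = 76 - 16y + y^2 has its minimum $12 at y = 8; price $56 clears that bar, so the firm operates.
MC = 76 - 32y + 3y^2. Setting P = MC and taking the root on the rising branch gives y* = 10.
TR = 56·10 = 560. TC = 512 + 160 = 672. Profit = 560 − 672 = -$112.
Shutting down would mean losing the fixed cost of $512, so operating at a loss of $112 is better by $400.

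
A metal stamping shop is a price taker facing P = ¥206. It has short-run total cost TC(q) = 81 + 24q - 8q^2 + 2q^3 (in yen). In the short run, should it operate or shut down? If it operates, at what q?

Produce at q = 7

Variable cost is VC = 24q - 8q^2 + 2q^3, so AVC = VC/q = 24 - 8q + 2q^2 and MC = dTC/dq = 24 - 16q + 6q^2.
The AVC parabola has its vertex at q = 8/4 = 2, where AVC = 24 - 8·2 + 2·2^2 = ¥16.
Because ¥206 ≥ ¥16, revenue can cover variable cost; the firm operates.
Solving P = MC: -182 - 16q + 6q^2 = 0 ⇒ q = -13/3 or 7. On the upward-sloping branch, q* = 7.
Check: AVC at q = 7 is ¥66 ≤ P, so revenue covers variable cost.
Profit = P·q − TC = 206·7 − 543 = ¥899.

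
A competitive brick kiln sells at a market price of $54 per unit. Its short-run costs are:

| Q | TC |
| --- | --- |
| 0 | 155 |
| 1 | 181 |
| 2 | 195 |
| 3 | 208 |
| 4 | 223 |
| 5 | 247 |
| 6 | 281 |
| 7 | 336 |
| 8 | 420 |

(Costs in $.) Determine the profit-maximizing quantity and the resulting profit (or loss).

Q = 6; profit = $43

Tabulate TR − TC: Q=0: -155; Q=1: -127; Q=2: -87; Q=3: -46; Q=4: -7; Q=5: 23; Q=6: 43; Q=7: 42; Q=8: 12.
Profit is maximized at Q = 6. AVC there is 126/6 = $21 ≤ P, so producing beats shutting down (which would give -$155).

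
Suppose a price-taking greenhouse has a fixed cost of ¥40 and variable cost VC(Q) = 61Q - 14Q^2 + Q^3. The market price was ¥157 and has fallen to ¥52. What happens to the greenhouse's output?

Output falls from 12 to 9

MC = 61 - 28Q + 3Q^2; the shutdown threshold is min AVC = ¥12 (at Q = 7).
With P = ¥157 above the shutdown price, P = MC gives Q = 12.
At P = ¥52 ≥ min AVC, set P = MC: Q = 9. The firm stays open but cuts output.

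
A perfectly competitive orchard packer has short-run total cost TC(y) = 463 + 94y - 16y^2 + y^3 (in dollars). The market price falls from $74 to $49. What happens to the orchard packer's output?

MC = 94 - 32y + 3y^2; the shutdown threshold is min AVC = $30 (at y = 8).
At P = $74 ≥ min AVC, set P = MC on the rising branch: y = 10.
At P = $49 ≥ min AVC, set P = MC: y = 9. The firm stays open but cuts output.

Output falls from 10 to 9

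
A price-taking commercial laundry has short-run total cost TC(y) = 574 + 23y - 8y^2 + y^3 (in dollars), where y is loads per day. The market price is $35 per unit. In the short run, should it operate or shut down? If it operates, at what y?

From TC, MC = TC'(y) = 23 - 16y + 3y^2 and AVC = VC/y = 23 - 8y + y^2.
AVC hits its minimum where MC = AVC, at y = 4, giving min AVC = 23 - 8·4 + 4^2 = $7.
Since P = $35 ≥ min AVC = $7, price covers variable cost and the firm should produce.
Set P = MC: 35 = 23 - 16y + 3y^2 → -12 - 16y + 3y^2 = 0. The roots are y = -2/3 and y = 6; the profit-maximizing output is on the rising part of MC, so y* = 6.
Check: AVC at y = 6 is $11 ≤ P, so revenue covers variable cost.
Profit = P·y − TC = 35·6 − 640 = -$430, a loss, but smaller than the $574 fixed cost the firm would lose by shutting down.

Produce at y = 6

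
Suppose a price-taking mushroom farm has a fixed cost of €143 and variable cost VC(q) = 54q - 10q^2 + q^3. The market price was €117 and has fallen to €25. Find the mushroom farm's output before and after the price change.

Output falls from 9 to 0 (the firm shuts down)

AVC = 54 - 10q + q^2, minimized at q = 5 where min AVC = €29. MC = 54 - 20q + 3q^2.
At P = €117 ≥ min AVC, set P = MC on the rising branch: q = 9.
At P = €25 < min AVC = €29, price no longer covers variable cost at any output, so the firm shuts down: q = 0.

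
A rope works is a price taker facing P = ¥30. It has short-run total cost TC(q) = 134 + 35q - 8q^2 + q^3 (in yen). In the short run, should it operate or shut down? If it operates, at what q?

Variable cost is VC = 35q - 8q^2 + q^3, so AVC = VC/q = 35 - 8q + q^2 and MC = dTC/dq = 35 - 16q + 3q^2.
AVC hits its minimum where MC = AVC, at q = 4, giving min AVC = 35 - 8·4 + 4^2 = ¥19.
Since P = ¥30 ≥ min AVC = ¥19, price covers variable cost and the firm should produce.
Set P = MC: 30 = 35 - 16q + 3q^2 → 5 - 16q + 3q^2 = 0. The roots are q = 1/3 and q = 5; the profit-maximizing output is on the rising part of MC, so q* = 5.
Check: AVC at q = 5 is ¥20 ≤ P, so revenue covers variable cost.
Profit = P·q − TC = 30·5 − 234 = -¥84, a loss, but smaller than the ¥134 fixed cost the firm would lose by shutting down.

Produce at q = 5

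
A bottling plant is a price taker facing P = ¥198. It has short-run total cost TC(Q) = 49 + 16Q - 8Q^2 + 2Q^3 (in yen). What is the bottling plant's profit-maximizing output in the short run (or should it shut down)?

Variable cost is VC = 16Q - 8Q^2 + 2Q^3, so AVC = VC/Q = 16 - 8Q + 2Q^2 and MC = dTC/dQ = 16 - 16Q + 6Q^2.
AVC is minimized where dAVC/dQ = -8 + 4Q = 0, at Q = 2; min AVC = 16 - 8·2 + 2·2^2 = ¥8.
Since P = ¥198 ≥ min AVC = ¥8, price covers variable cost and the firm should produce.
P = MC gives -182 - 16Q + 6Q^2 = 0, with roots -13/3 and 7. Take the larger (rising MC): Q* = 7.
Check: AVC at Q = 7 is ¥58 ≤ P, so revenue covers variable cost.
Profit = P·Q − TC = 198·7 − 455 = ¥931.

Produce at Q = 7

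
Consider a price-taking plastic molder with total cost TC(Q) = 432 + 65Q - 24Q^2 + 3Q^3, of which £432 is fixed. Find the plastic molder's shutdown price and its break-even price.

Shutdown price = min AVC. AVC = 65 - 24Q + 3Q^2, with vertex at Q = 4 and minimum £17.
ATC = 432/Q + 65 - 24Q + 3Q^2. Setting dATC/dQ = −432/Q^2 − 24 + 6Q = 0 gives Q = 6 (since 6·6^3 − 24·6^2 = 432).
min ATC = 432/6 + 65 − 24·6 + 3·6^2 = £101. That is the break-even price.
For £17 ≤ P < £101 the firm produces at a loss; below £17 it shuts down.

Shutdown price = £17; break-even price = £101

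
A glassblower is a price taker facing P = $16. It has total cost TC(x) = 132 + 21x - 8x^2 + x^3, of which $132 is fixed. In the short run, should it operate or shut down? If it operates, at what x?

Strip out fixed cost: VC = 21x - 8x^2 + x^3. Then AVC = 21 - 8x + x^2 and MC = 21 - 16x + 3x^2.
AVC hits its minimum where MC = AVC, at x = 4, giving min AVC = 21 - 8·4 + 4^2 = $5.
Because $16 ≥ $5, revenue can cover variable cost; the firm operates.
Solving P = MC: 5 - 16x + 3x^2 = 0 ⇒ x = 1/3 or 5. On the upward-sloping branch, x* = 5.
Check: AVC at x = 5 is $6 ≤ P, so revenue covers variable cost.
Profit = P·x − TC = 16·5 − 162 = -$82, a loss, but smaller than the $132 fixed cost the firm would lose by shutting down.

Produce at x = 5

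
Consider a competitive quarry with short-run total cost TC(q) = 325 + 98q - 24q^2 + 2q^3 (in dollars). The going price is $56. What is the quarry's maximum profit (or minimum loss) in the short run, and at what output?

Profit = -$129 at q = 7

AVC = 98 - 24q + 2q^2 has its minimum $26 at q = 6; price $56 clears that bar, so the firm operates.
MC = 98 - 48q + 6q^2. Setting P = MC and taking the root on the rising branch gives q* = 7.
TR = 56·7 = 392. TC = 325 + 196 = 521. Profit = 392 − 521 = -$129.
That loss of $129 beats the $325 the firm would lose by shutting down; producing recovers $196 of fixed cost.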